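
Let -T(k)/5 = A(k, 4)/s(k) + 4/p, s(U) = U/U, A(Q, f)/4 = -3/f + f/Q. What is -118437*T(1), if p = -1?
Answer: 5329665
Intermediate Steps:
A(Q, f) = -12/f + 4*f/Q (A(Q, f) = 4*(-3/f + f/Q) = -12/f + 4*f/Q)
s(U) = 1
T(k) = 35 - 80/k (T(k) = -5*((-12/4 + 4*4/k)/1 + 4/(-1)) = -5*((-12*¼ + 16/k)*1 + 4*(-1)) = -5*((-3 + 16/k)*1 - 4) = -5*((-3 + 16/k) - 4) = -5*(-7 + 16/k) = 35 - 80/k)
-118437*T(1) = -118437*(35 - 80/1) = -118437*(35 - 80*1) = -118437*(35 - 80) = -118437*(-45) = 5329665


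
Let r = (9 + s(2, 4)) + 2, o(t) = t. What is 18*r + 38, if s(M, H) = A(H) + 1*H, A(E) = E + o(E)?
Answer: 452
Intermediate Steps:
A(E) = 2*E (A(E) = E + E = 2*E)
s(M, H) = 3*H (s(M, H) = 2*H + 1*H = 2*H + H = 3*H)
r = 23 (r = (9 + 3*4) + 2 = (9 + 12) + 2 = 21 + 2 = 23)
18*r + 38 = 18*23 + 38 = 414 + 38 = 452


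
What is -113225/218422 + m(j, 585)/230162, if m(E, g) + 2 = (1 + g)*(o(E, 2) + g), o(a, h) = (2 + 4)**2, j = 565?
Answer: 26712273519/25136222182 ≈ 1.0627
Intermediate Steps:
o(a, h) = 36 (o(a, h) = 6**2 = 36)
m(E, g) = -2 + (1 + g)*(36 + g)
-113225/218422 + m(j, 585)/230162 = -113225/218422 + (34 + 585**2 + 37*585)/230162 = -113225*1/218422 + (34 + 342225 + 21645)*(1/230162) = -113225/218422 + 363904*(1/230162) = -113225/218422 + 181952/115081 = 26712273519/25136222182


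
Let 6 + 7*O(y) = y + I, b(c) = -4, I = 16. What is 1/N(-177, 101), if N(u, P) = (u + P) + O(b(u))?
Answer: -7/526 ≈ -0.013308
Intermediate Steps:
O(y) = 10/7 + y/7 (O(y) = -6/7 + (y + 16)/7 = -6/7 + (16 + y)/7 = -6/7 + (16/7 + y/7) = 10/7 + y/7)
N(u, P) = 6/7 + P + u (N(u, P) = (u + P) + (10/7 + (⅐)*(-4)) = (P + u) + (10/7 - 4/7) = (P + u) + 6/7 = 6/7 + P + u)
1/N(-177, 101) = 1/(6/7 + 101 - 177) = 1/(-526/7) = -7/526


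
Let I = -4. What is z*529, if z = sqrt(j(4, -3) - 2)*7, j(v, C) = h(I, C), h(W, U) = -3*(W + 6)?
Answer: 7406*I*sqrt(2) ≈ 10474.0*I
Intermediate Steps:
h(W, U) = -18 - 3*W (h(W, U) = -3*(6 + W) = -18 - 3*W)
j(v, C) = -6 (j(v, C) = -18 - 3*(-4) = -18 + 12 = -6)
z = 14*I*sqrt(2) (z = sqrt(-6 - 2)*7 = sqrt(-8)*7 = (2*I*sqrt(2))*7 = 14*I*sqrt(2) ≈ 19.799*I)
z*529 = (14*I*sqrt(2))*529 = 7406*I*sqrt(2)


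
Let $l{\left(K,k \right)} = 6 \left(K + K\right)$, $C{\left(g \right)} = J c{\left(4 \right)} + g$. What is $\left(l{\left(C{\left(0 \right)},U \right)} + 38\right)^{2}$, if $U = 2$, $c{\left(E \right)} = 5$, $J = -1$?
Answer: $484$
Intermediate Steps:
$C{\left(g \right)} = -5 + g$ ($C{\left(g \right)} = \left(-1\right) 5 + g = -5 + g$)
$l{\left(K,k \right)} = 12 K$ ($l{\left(K,k \right)} = 6 \cdot 2 K = 12 K$)
$\left(l{\left(C{\left(0 \right)},U \right)} + 38\right)^{2} = \left(12 \left(-5 + 0\right) + 38\right)^{2} = \left(12 \left(-5\right) + 38\right)^{2} = \left(-60 + 38\right)^{2} = \left(-22\right)^{2} = 484$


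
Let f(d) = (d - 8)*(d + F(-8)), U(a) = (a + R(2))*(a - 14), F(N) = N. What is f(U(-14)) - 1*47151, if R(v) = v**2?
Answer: 26833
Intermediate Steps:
U(a) = (-14 + a)*(4 + a) (U(a) = (a + 2**2)*(a - 14) = (a + 4)*(-14 + a) = (4 + a)*(-14 + a) = (-14 + a)*(4 + a))
f(d) = (-8 + d)**2 (f(d) = (d - 8)*(d - 8) = (-8 + d)*(-8 + d) = (-8 + d)**2)
f(U(-14)) - 1*47151 = (64 + (-56 + (-14)**2 - 10*(-14))**2 - 16*(-56 + (-14)**2 - 10*(-14))) - 1*47151 = (64 + (-56 + 196 + 140)**2 - 16*(-56 + 196 + 140)) - 47151 = (64 + 280**2 - 16*280) - 47151 = (64 + 78400 - 4480) - 47151 = 73984 - 47151 = 26833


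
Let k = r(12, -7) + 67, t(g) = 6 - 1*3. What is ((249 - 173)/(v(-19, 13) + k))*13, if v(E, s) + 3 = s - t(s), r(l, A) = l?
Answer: 494/43 ≈ 11.488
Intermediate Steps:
t(g) = 3 (t(g) = 6 - 3 = 3)
v(E, s) = -6 + s (v(E, s) = -3 + (s - 1*3) = -3 + (s - 3) = -3 + (-3 + s) = -6 + s)
k = 79 (k = 12 + 67 = 79)
((249 - 173)/(v(-19, 13) + k))*13 = ((249 - 173)/((-6 + 13) + 79))*13 = (76/(7 + 79))*13 = (76/86)*13 = (76*(1/86))*13 = (38/43)*13 = 494/43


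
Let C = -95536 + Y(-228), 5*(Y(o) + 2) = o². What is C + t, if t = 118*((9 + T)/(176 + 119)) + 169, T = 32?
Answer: -424779/5 ≈ -84956.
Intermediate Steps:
Y(o) = -2 + o²/5
C = -425706/5 (C = -95536 + (-2 + (⅕)*(-228)²) = -95536 + (-2 + (⅕)*51984) = -95536 + (-2 + 51984/5) = -95536 + 51974/5 = -425706/5 ≈ -85141.)
t = 927/5 (t = 118*((9 + 32)/(176 + 119)) + 169 = 118*(41/295) + 169 = 82/5 + 169 = 927/5 ≈ 185.40)
C + t = -425706/5 + 927/5 = -424779/5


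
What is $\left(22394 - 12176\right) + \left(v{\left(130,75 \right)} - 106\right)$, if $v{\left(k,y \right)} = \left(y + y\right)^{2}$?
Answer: $32612$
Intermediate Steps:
$v{\left(k,y \right)} = 4 y^{2}$ ($v{\left(k,y \right)} = \left(2 y\right)^{2} = 4 y^{2}$)
$\left(22394 - 12176\right) + \left(v{\left(130,75 \right)} - 106\right) = \left(22394 - 12176\right) - \left(106 - 4 \cdot 75^{2}\right) = 10218 + \left(4 \cdot 5625 - 106\right) = 10218 + \left(22500 - 106\right) = 10218 + 22394 = 32612$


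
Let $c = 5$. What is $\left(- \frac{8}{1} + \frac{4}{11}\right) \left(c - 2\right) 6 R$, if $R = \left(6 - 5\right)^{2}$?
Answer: $- \frac{1512}{11} \approx -137.45$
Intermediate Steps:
$R = 1$ ($R = 1^{2} = 1$)
$\left(- \frac{8}{1} + \frac{4}{11}\right) \left(c - 2\right) 6 R = \left(- \frac{8}{1} + \frac{4}{11}\right) \left(5 - 2\right) 6 \cdot 1 = \left(\left(-8\right) 1 + 4 \cdot \frac{1}{11}\right) 3 \cdot 6 \cdot 1 = \left(-8 + \frac{4}{11}\right) 18 \cdot 1 = \left(- \frac{84}{11}\right) 18 \cdot 1 = \left(- \frac{1512}{11}\right) 1 = - \frac{1512}{11}$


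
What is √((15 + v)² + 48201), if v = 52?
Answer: √52690 ≈ 229.54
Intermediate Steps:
√((15 + v)² + 48201) = √((15 + 52)² + 48201) = √(67² + 48201) = √(4489 + 48201) = √52690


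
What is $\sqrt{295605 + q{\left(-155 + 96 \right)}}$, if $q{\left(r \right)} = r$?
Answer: $\sqrt{295546} \approx 543.64$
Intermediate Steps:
$\sqrt{295605 + q{\left(-155 + 96 \right)}} = \sqrt{295605 + \left(-155 + 96\right)} = \sqrt{295605 - 59} = \sqrt{295546}$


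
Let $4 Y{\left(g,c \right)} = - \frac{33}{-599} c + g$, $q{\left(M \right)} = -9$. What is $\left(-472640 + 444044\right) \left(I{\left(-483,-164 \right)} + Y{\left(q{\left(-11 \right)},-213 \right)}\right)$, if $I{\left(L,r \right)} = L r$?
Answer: $- \frac{1356733874268}{599} \approx -2.265 \cdot 10^{9}$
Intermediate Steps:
$Y{\left(g,c \right)} = \frac{g}{4} + \frac{33 c}{2396}$ ($Y{\left(g,c \right)} = \frac{- \frac{33}{-599} c + g}{4} = \frac{\left(-33\right) \left(- \frac{1}{599}\right) c + g}{4} = \frac{\frac{33 c}{599} + g}{4} = \frac{g + \frac{33 c}{599}}{4} = \frac{g}{4} + \frac{33 c}{2396}$)
$\left(-472640 + 444044\right) \left(I{\left(-483,-164 \right)} + Y{\left(q{\left(-11 \right)},-213 \right)}\right) = \left(-472640 + 444044\right) \left(\left(-483\right) \left(-164\right) + \left(\frac{1}{4} \left(-9\right) + \frac{33}{2396} \left(-213\right)\right)\right) = - 28596 \left(79212 - \frac{3105}{599}\right) = \left(-28596\right) \frac{47444883}{599} = - \frac{1356733874268}{599}$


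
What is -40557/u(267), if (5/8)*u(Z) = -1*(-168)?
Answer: -67595/448 ≈ -150.88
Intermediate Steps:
u(Z) = 1344/5 (u(Z) = 8*(-1*(-168))/5 = (8/5)*168 = 1344/5)
-40557/u(267) = -40557/1344/5 = -40557*5/1344 = -67595/448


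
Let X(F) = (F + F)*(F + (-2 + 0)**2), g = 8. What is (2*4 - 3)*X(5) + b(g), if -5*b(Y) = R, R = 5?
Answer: 449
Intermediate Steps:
b(Y) = -1 (b(Y) = -1/5*5 = -1)
X(F) = 2*F*(4 + F) (X(F) = (2*F)*(F + (-2)**2) = (2*F)*(F + 4) = (2*F)*(4 + F) = 2*F*(4 + F))
(2*4 - 3)*X(5) + b(g) = (2*4 - 3)*(2*5*(4 + 5)) - 1 = (8 - 3)*(2*5*9) - 1 = 5*90 - 1 = 450 - 1 = 449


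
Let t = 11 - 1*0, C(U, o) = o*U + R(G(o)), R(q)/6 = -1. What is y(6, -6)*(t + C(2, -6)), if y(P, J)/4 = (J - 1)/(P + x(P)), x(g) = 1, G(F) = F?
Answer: 28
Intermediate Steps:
R(q) = -6 (R(q) = 6*(-1) = -6)
y(P, J) = 4*(-1 + J)/(1 + P) (y(P, J) = 4*((J - 1)/(P + 1)) = 4*((-1 + J)/(1 + P)) = 4*(-1 + J)/(1 + P))
C(U, o) = -6 + U*o (C(U, o) = o*U - 6 = U*o - 6 = -6 + U*o)
t = 11 (t = 11 + 0 = 11)
y(6, -6)*(t + C(2, -6)) = (4*(-1 - 6)/(1 + 6))*(11 + (-6 + 2*(-6))) = (4*(-7)/7)*(11 + (-6 - 12)) = (4*(1/7)*(-7))*(11 - 18) = -4*(-7) = 28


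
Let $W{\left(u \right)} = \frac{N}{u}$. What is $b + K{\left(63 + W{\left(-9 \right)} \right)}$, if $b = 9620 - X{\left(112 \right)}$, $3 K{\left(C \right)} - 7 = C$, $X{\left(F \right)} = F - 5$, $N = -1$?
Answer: $\frac{257482}{27} \approx 9536.4$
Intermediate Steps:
$W{\left(u \right)} = - \frac{1}{u}$
$X{\left(F \right)} = -5 + F$ ($X{\left(F \right)} = F - 5 = -5 + F$)
$K{\left(C \right)} = \frac{7}{3} + \frac{C}{3}$
$b = 9513$ ($b = 9620 - \left(-5 + 112\right) = 9620 - 107 = 9513$)
$b + K{\left(63 + W{\left(-9 \right)} \right)} = 9513 + \left(\frac{7}{3} + \frac{63 - \frac{1}{-9}}{3}\right) = 9513 + \left(\frac{7}{3} + \frac{63 - - \frac{1}{9}}{3}\right) = 9513 + \left(\frac{7}{3} + \frac{63 + \frac{1}{9}}{3}\right) = 9513 + \left(\frac{7}{3} + \frac{1}{3} \cdot \frac{568}{9}\right) = 9513 + \left(\frac{7}{3} + \frac{568}{27}\right) = 9513 + \frac{631}{27} = \frac{257482}{27}$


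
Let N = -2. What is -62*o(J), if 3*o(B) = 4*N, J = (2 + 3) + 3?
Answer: 496/3 ≈ 165.33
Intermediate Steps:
J = 8 (J = 5 + 3 = 8)
o(B) = -8/3 (o(B) = (4*(-2))/3 = (1/3)*(-8) = -8/3)
-62*o(J) = -62*(-8/3) = 496/3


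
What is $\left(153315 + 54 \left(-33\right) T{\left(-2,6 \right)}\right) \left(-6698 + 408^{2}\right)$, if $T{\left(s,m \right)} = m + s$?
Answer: $23355712242$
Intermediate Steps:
$\left(153315 + 54 \left(-33\right) T{\left(-2,6 \right)}\right) \left(-6698 + 408^{2}\right) = \left(153315 + 54 \left(-33\right) \left(6 - 2\right)\right) \left(-6698 + 408^{2}\right) = \left(153315 - 7128\right) \left(-6698 + 166464\right) = \left(153315 - 7128\right) 159766 = 146187 \cdot 159766 = 23355712242$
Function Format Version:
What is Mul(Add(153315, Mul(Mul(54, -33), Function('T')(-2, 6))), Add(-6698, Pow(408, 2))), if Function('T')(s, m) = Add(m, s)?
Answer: 23355712242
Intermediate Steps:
Mul(Add(153315, Mul(Mul(54, -33), Function('T')(-2, 6))), Add(-6698, Pow(408, 2))) = Mul(Add(153315, Mul(Mul(54, -33), Add(6, -2))), Add(-6698, Pow(408, 2))) = Mul(Add(153315, Mul(-1782, 4)), Add(-6698, 166464)) = Mul(Add(153315, -7128), 159766) = Mul(146187, 159766) = 23355712242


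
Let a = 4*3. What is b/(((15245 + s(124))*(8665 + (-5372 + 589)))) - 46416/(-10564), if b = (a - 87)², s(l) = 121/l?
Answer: 4731262579346/1076783367409 ≈ 4.3939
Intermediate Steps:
a = 12
b = 5625 (b = (12 - 87)² = (-75)² = 5625)
b/(((15245 + s(124))*(8665 + (-5372 + 589)))) - 46416/(-10564) = 5625/(((15245 + 121/124)*(8665 + (-5372 + 589)))) - 46416/(-10564) = 5625/(((15245 + 121*(1/124))*(8665 - 4783))) - 46416*(-1/10564) = 5625/(((15245 + 121/124)*3882)) + 11604/2641 = 5625/(((1890501/124)*3882)) + 11604/2641 = 5625/(3669462441/62) + 11604/2641 = 5625*(62/3669462441) + 11604/2641 = 38750/407718049 + 11604/2641 = 4731262579346/1076783367409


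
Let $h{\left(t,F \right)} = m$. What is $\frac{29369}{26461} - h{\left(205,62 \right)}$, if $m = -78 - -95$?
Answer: $- \frac{420468}{26461} \approx -15.89$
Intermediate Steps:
$m = 17$ ($m = -78 + 95 = 17$)
$h{\left(t,F \right)} = 17$
$\frac{29369}{26461} - h{\left(205,62 \right)} = \frac{29369}{26461} - 17 = - \frac{420468}{26461}$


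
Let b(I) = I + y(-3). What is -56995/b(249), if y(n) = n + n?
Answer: -56995/243 ≈ -234.55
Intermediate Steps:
y(n) = 2*n
b(I) = -6 + I (b(I) = I + 2*(-3) = I - 6 = -6 + I)
-56995/b(249) = -56995/(-6 + 249) = -56995/243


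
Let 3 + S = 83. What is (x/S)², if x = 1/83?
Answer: 1/44089600 ≈ 2.2681e-8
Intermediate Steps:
S = 80 (S = -3 + 83 = 80)
x = 1/83 ≈ 0.012048
(x/S)² = ((1/83)/80)² = ((1/83)*(1/80))² = (1/6640)² = 1/44089600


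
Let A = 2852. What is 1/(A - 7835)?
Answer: -1/4983 ≈ -0.00020068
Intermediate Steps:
1/(A - 7835) = 1/(2852 - 7835) = 1/(-4983) = -1/4983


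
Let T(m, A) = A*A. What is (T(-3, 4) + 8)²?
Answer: 576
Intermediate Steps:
T(m, A) = A²
(T(-3, 4) + 8)² = (4² + 8)² = (16 + 8)² = 24² = 576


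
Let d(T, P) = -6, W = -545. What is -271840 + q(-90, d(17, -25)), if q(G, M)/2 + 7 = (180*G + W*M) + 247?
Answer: -297220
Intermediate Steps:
q(G, M) = 480 - 1090*M + 360*G (q(G, M) = -14 + 2*((180*G - 545*M) + 247) = -14 + 2*((-545*M + 180*G) + 247) = -14 + 2*(247 - 545*M + 180*G) = -14 + (494 - 1090*M + 360*G) = 480 - 1090*M + 360*G)
-271840 + q(-90, d(17, -25)) = -271840 + (480 - 1090*(-6) + 360*(-90)) = -271840 + (480 + 6540 - 32400) = -271840 - 25380 = -297220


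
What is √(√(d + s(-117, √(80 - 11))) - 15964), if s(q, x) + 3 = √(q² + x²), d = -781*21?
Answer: √(-15964 + √(-16404 + √13758)) ≈ 0.505 + 126.35*I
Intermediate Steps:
d = -16401
s(q, x) = -3 + √(q² + x²)
√(√(d + s(-117, √(80 - 11))) - 15964) = √(√(-16401 + (-3 + √((-117)² + (√(80 - 11))²))) - 15964) = √(√(-16401 + (-3 + √(13689 + (√69)²))) - 15964) = √(√(-16401 + (-3 + √(13689 + 69))) - 15964) = √(√(-16401 + (-3 + √13758)) - 15964) = √(√(-16404 + √13758) - 15964) = √(-15964 + √(-16404 + √13758))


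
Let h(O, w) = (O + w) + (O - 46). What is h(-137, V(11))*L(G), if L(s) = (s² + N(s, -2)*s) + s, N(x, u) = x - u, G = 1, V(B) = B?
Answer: -1545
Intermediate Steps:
h(O, w) = -46 + w + 2*O (h(O, w) = (O + w) + (-46 + O) = -46 + w + 2*O)
L(s) = s + s² + s*(2 + s) (L(s) = (s² + (s - 1*(-2))*s) + s = (s² + (s + 2)*s) + s = (s² + (2 + s)*s) + s = (s² + s*(2 + s)) + s = s + s² + s*(2 + s))
h(-137, V(11))*L(G) = (-46 + 11 + 2*(-137))*(1*(3 + 2*1)) = (-46 + 11 - 274)*(1*(3 + 2)) = -309*5 = -1545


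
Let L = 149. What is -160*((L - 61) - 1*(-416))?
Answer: -80640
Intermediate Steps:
-160*((L - 61) - 1*(-416)) = -160*((149 - 61) - 1*(-416)) = -160*(88 + 416) = -160*504 = -80640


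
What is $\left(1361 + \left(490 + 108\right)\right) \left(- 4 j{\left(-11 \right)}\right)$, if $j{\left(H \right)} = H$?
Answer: $86196$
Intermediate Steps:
$\left(1361 + \left(490 + 108\right)\right) \left(- 4 j{\left(-11 \right)}\right) = \left(1361 + \left(490 + 108\right)\right) \left(\left(-4\right) \left(-11\right)\right) = \left(1361 + 598\right) 44 = 1959 \cdot 44 = 86196$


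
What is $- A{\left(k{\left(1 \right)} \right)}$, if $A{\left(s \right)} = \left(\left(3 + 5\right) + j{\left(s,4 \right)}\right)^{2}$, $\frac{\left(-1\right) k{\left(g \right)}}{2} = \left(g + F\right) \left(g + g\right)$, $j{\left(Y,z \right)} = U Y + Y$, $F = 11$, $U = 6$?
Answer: $-107584$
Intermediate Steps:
$j{\left(Y,z \right)} = 7 Y$ ($j{\left(Y,z \right)} = 6 Y + Y = 7 Y$)
$k{\left(g \right)} = - 4 g \left(11 + g\right)$ ($k{\left(g \right)} = - 2 \left(g + 11\right) \left(g + g\right) = - 2 \left(11 + g\right) 2 g = - 2 \cdot 2 g \left(11 + g\right) = - 4 g \left(11 + g\right)$)
$A{\left(s \right)} = \left(8 + 7 s\right)^{2}$ ($A{\left(s \right)} = \left(\left(3 + 5\right) + 7 s\right)^{2} = \left(8 + 7 s\right)^{2}$)
$- A{\left(k{\left(1 \right)} \right)} = - \left(8 + 7 \left(\left(-4\right) 1 \left(11 + 1\right)\right)\right)^{2} = - \left(8 + 7 \left(\left(-4\right) 1 \cdot 12\right)\right)^{2} = - \left(8 + 7 \left(-48\right)\right)^{2} = - \left(8 - 336\right)^{2} = - \left(-328\right)^{2} = \left(-1\right) 107584 = -107584$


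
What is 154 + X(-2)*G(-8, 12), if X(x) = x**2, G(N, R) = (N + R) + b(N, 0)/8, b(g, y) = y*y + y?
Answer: 170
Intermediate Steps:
b(g, y) = y + y**2 (b(g, y) = y**2 + y = y + y**2)
G(N, R) = N + R (G(N, R) = (N + R) + (0*(1 + 0))/8 = (N + R) + (0*1)*(1/8) = (N + R) + 0*(1/8) = (N + R) + 0 = N + R)
154 + X(-2)*G(-8, 12) = 154 + (-2)**2*(-8 + 12) = 154 + 4*4 = 154 + 16 = 170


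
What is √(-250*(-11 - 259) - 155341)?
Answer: I*√87841 ≈ 296.38*I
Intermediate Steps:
√(-250*(-11 - 259) - 155341) = √(-250*(-270) - 155341) = √(67500 - 155341) = √(-87841) = I*√87841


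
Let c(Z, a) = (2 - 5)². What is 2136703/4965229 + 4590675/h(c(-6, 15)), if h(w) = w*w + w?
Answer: 506532109841/9930458 ≈ 51008.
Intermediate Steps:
c(Z, a) = 9 (c(Z, a) = (-3)² = 9)
h(w) = w + w² (h(w) = w² + w = w + w²)
2136703/4965229 + 4590675/h(c(-6, 15)) = 2136703/4965229 + 4590675/((9*(1 + 9))) = 2136703*(1/4965229) + 4590675/((9*10)) = 2136703/4965229 + 4590675/90 = 2136703/4965229 + 4590675*(1/90) = 2136703/4965229 + 102015/2 = 506532109841/9930458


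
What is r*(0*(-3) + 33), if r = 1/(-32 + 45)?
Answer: 33/13 ≈ 2.5385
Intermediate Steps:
r = 1/13 ≈ 0.076923
r*(0*(-3) + 33) = (0*(-3) + 33)/13 = (0 + 33)/13 = (1/13)*33 = 33/13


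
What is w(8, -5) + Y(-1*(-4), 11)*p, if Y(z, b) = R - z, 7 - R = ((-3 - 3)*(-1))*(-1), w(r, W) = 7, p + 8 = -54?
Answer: -551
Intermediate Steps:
p = -62 (p = -8 - 54 = -62)
R = 13 (R = 7 - (-3 - 3)*(-1)*(-1) = 7 - (-6*(-1))*(-1) = 7 - 6*(-1) = 7 - 1*(-6) = 7 + 6 = 13)
Y(z, b) = 13 - z
w(8, -5) + Y(-1*(-4), 11)*p = 7 + (13 - (-1)*(-4))*(-62) = 7 + (13 - 1*4)*(-62) = 7 + (13 - 4)*(-62) = 7 + 9*(-62) = 7 - 558 = -551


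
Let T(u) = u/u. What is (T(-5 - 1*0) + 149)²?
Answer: 22500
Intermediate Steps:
T(u) = 1
(T(-5 - 1*0) + 149)² = (1 + 149)² = 150² = 22500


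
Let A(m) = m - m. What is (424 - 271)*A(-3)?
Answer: 0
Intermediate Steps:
A(m) = 0
(424 - 271)*A(-3) = (424 - 271)*0 = 153*0 = 0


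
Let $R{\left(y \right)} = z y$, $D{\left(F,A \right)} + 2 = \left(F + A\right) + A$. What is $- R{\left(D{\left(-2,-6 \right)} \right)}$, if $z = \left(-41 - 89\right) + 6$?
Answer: $-1984$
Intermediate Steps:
$D{\left(F,A \right)} = -2 + F + 2 A$ ($D{\left(F,A \right)} = -2 + \left(\left(F + A\right) + A\right) = -2 + \left(\left(A + F\right) + A\right) = -2 + \left(F + 2 A\right) = -2 + F + 2 A$)
$z = -124$ ($z = -130 + 6 = -124$)
$R{\left(y \right)} = - 124 y$
$- R{\left(D{\left(-2,-6 \right)} \right)} = - \left(-124\right) \left(-2 - 2 + 2 \left(-6\right)\right) = - \left(-124\right) \left(-2 - 2 - 12\right) = - \left(-124\right) \left(-16\right) = \left(-1\right) 1984 = -1984$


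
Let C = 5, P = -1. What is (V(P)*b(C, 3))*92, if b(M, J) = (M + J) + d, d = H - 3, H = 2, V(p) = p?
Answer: -644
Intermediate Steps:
d = -1 (d = 2 - 3 = -1)
b(M, J) = -1 + J + M (b(M, J) = (M + J) - 1 = (J + M) - 1 = -1 + J + M)
(V(P)*b(C, 3))*92 = -(-1 + 3 + 5)*92 = -1*7*92 = -7*92 = -644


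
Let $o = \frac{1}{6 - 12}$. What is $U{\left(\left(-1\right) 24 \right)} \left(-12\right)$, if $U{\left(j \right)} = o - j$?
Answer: $-286$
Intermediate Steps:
$o = - \frac{1}{6}$ ($o = \frac{1}{-6} = - \frac{1}{6} \approx -0.16667$)
$U{\left(j \right)} = - \frac{1}{6} - j$
$U{\left(\left(-1\right) 24 \right)} \left(-12\right) = \left(- \frac{1}{6} - \left(-1\right) 24\right) \left(-12\right) = \left(- \frac{1}{6} - -24\right) \left(-12\right) = \left(- \frac{1}{6} + 24\right) \left(-12\right) = \frac{143}{6} \left(-12\right) = -286$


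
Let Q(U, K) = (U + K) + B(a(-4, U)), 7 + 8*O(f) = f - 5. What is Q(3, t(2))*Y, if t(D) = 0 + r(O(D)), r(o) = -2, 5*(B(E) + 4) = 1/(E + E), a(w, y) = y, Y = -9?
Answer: 267/10 ≈ 26.700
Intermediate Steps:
O(f) = -3/2 + f/8 (O(f) = -7/8 + (f - 5)/8 = -7/8 + (-5 + f)/8 = -7/8 + (-5/8 + f/8) = -3/2 + f/8)
B(E) = -4 + 1/(10*E) (B(E) = -4 + 1/(5*(E + E)) = -4 + 1/(5*((2*E))) = -4 + (1/(2*E))/5 = -4 + 1/(10*E))
t(D) = -2 (t(D) = 0 - 2 = -2)
Q(U, K) = -4 + K + U + 1/(10*U) (Q(U, K) = (U + K) + (-4 + 1/(10*U)) = (K + U) + (-4 + 1/(10*U)) = -4 + K + U + 1/(10*U))
Q(3, t(2))*Y = (-4 - 2 + 3 + (⅒)/3)*(-9) = (-4 - 2 + 3 + (⅒)*(⅓))*(-9) = (-4 - 2 + 3 + 1/30)*(-9) = -89/30*(-9) = 267/10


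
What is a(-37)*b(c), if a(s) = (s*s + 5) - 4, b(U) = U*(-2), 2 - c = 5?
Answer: 8220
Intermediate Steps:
c = -3 (c = 2 - 1*5 = 2 - 5 = -3)
b(U) = -2*U
a(s) = 1 + s² (a(s) = (s² + 5) - 4 = (5 + s²) - 4 = 1 + s²)
a(-37)*b(c) = (1 + (-37)²)*(-2*(-3)) = (1 + 1369)*6 = 1370*6 = 8220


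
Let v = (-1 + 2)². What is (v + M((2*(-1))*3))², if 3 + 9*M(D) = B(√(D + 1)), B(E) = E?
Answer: (6 + I*√5)²/81 ≈ 0.38272 + 0.33127*I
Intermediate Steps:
M(D) = -⅓ + √(1 + D)/9 (M(D) = -⅓ + √(D + 1)/9 = -⅓ + √(1 + D)/9)
v = 1 (v = 1² = 1)
(v + M((2*(-1))*3))² = (1 + (-⅓ + √(1 + (2*(-1))*3)/9))² = (1 + (-⅓ + √(1 - 2*3)/9))² = (1 + (-⅓ + √(1 - 6)/9))² = (1 + (-⅓ + √(-5)/9))² = (1 + (-⅓ + (I*√5)/9))² = (1 + (-⅓ + I*√5/9))² = (⅔ + I*√5/9)²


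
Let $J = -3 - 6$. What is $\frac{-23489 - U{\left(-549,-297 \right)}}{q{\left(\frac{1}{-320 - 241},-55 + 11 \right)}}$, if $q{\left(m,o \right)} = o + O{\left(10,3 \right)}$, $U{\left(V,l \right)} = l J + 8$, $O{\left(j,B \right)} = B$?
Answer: $\frac{26170}{41} \approx 638.29$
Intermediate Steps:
$J = -9$ ($J = -3 - 6 = -9$)
$U{\left(V,l \right)} = 8 - 9 l$ ($U{\left(V,l \right)} = l \left(-9\right) + 8 = - 9 l + 8 = 8 - 9 l$)
$q{\left(m,o \right)} = 3 + o$ ($q{\left(m,o \right)} = o + 3 = 3 + o$)
$\frac{-23489 - U{\left(-549,-297 \right)}}{q{\left(\frac{1}{-320 - 241},-55 + 11 \right)}} = \frac{-23489 - \left(8 - -2673\right)}{3 + \left(-55 + 11\right)} = \frac{-23489 - \left(8 + 2673\right)}{3 - 44} = \frac{-23489 - 2681}{-41} = \left(-23489 - 2681\right) \left(- \frac{1}{41}\right) = \left(-26170\right) \left(- \frac{1}{41}\right) = \frac{26170}{41}$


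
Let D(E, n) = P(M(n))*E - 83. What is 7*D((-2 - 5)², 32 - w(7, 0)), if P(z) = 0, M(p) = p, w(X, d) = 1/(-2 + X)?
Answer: -581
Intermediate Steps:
D(E, n) = -83 (D(E, n) = 0*E - 83 = 0 - 83 = -83)
7*D((-2 - 5)², 32 - w(7, 0)) = 7*(-83) = -581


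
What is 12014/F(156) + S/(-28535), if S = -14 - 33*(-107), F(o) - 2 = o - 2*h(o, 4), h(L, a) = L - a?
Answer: -171666486/2083055 ≈ -82.411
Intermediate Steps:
F(o) = 10 - o (F(o) = 2 + (o - 2*(o - 1*4)) = 2 + (o - 2*(o - 4)) = 2 + (o - 2*(-4 + o)) = 2 + (o + (8 - 2*o)) = 2 + (8 - o) = 10 - o)
S = 3517 (S = -14 + 3531 = 3517)
12014/F(156) + S/(-28535) = 12014/(10 - 1*156) + 3517/(-28535) = 12014/(10 - 156) + 3517*(-1/28535) = 12014/(-146) - 3517/28535 = 12014*(-1/146) - 3517/28535 = -6007/73 - 3517/28535 = -171666486/2083055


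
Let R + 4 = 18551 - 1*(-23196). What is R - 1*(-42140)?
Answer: 83883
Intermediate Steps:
R = 41743 (R = -4 + (18551 - 1*(-23196)) = -4 + (18551 + 23196) = -4 + 41747 = 41743)
R - 1*(-42140) = 41743 - 1*(-42140) = 41743 + 42140 = 83883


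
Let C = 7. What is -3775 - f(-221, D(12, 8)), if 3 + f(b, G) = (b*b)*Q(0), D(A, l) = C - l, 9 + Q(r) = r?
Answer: 435797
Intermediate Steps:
Q(r) = -9 + r
D(A, l) = 7 - l
f(b, G) = -3 - 9*b² (f(b, G) = -3 + (b*b)*(-9 + 0) = -3 + b²*(-9) = -3 - 9*b²)
-3775 - f(-221, D(12, 8)) = -3775 - (-3 - 9*(-221)²) = -3775 - (-3 - 9*48841) = -3775 - (-3 - 439569) = -3775 - 1*(-439572) = -3775 + 439572 = 435797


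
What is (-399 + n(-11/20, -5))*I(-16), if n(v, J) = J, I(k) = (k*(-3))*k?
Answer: 310272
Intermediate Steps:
I(k) = -3*k**2 (I(k) = (-3*k)*k = -3*k**2)
(-399 + n(-11/20, -5))*I(-16) = (-399 - 5)*(-3*(-16)**2) = -(-1212)*256 = -404*(-768) = 310272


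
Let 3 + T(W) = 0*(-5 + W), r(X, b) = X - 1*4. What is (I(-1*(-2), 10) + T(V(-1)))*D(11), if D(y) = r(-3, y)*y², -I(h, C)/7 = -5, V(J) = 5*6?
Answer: -27104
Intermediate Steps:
r(X, b) = -4 + X (r(X, b) = X - 4 = -4 + X)
V(J) = 30
I(h, C) = 35 (I(h, C) = -7*(-5) = 35)
T(W) = -3 (T(W) = -3 + 0*(-5 + W) = -3 + 0 = -3)
D(y) = -7*y² (D(y) = (-4 - 3)*y² = -7*y²)
(I(-1*(-2), 10) + T(V(-1)))*D(11) = (35 - 3)*(-7*11²) = 32*(-7*121) = 32*(-847) = -27104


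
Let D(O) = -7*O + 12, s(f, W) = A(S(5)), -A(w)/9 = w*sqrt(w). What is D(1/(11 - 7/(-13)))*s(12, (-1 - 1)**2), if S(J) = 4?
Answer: -20508/25 ≈ -820.32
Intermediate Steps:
A(w) = -9*w**(3/2) (A(w) = -9*w*sqrt(w) = -9*w**(3/2))
s(f, W) = -72 (s(f, W) = -9*4**(3/2) = -9*8 = -72)
D(O) = 12 - 7*O
D(1/(11 - 7/(-13)))*s(12, (-1 - 1)**2) = (12 - 7/(11 - 7/(-13)))*(-72) = (12 - 7/(11 - 7*(-1/13)))*(-72) = (12 - 7/(11 + 7/13))*(-72) = (12 - 7/150/13)*(-72) = (12 - 7*13/150)*(-72) = (12 - 91/150)*(-72) = (1709/150)*(-72) = -20508/25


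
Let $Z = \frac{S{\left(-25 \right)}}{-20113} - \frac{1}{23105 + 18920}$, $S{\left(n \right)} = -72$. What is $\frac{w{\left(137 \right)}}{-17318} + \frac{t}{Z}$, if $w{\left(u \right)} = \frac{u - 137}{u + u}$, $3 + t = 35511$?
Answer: $\frac{30013095278100}{3005687} \approx 9.9854 \cdot 10^{6}$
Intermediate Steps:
$t = 35508$ ($t = -3 + 35511 = 35508$)
$Z = \frac{3005687}{845248825}$ ($Z = - \frac{72}{-20113} - \frac{1}{23105 + 18920} = \left(-72\right) \left(- \frac{1}{20113}\right) - \frac{1}{42025} = \frac{72}{20113} - \frac{1}{42025} = \frac{3005687}{845248825} \approx 0.003556$)
$w{\left(u \right)} = \frac{-137 + u}{2 u}$
$\frac{w{\left(137 \right)}}{-17318} + \frac{t}{Z} = \frac{\frac{1}{2} \cdot \frac{1}{137} \left(-137 + 137\right)}{-17318} + \frac{35508}{\frac{3005687}{845248825}} = \frac{1}{2} \cdot \frac{1}{137} \cdot 0 \left(- \frac{1}{17318}\right) + 35508 \cdot \frac{845248825}{3005687} = 0 \left(- \frac{1}{17318}\right) + \frac{30013095278100}{3005687} = 0 + \frac{30013095278100}{3005687} = \frac{30013095278100}{3005687}$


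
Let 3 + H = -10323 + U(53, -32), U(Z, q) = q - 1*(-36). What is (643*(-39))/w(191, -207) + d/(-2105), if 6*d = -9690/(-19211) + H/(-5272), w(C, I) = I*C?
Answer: 1781551120379717/2809699872383640 ≈ 0.63407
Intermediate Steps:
U(Z, q) = 36 + q (U(Z, q) = q + 36 = 36 + q)
w(C, I) = C*I
H = -10322 (H = -3 + (-10323 + (36 - 32)) = -3 + (-10323 + 4) = -3 - 10319 = -10322)
d = 124690811/303841176 (d = (-9690/(-19211) - 10322/(-5272))/6 = (-9690*(-1/19211) - 10322*(-1/5272))/6 = (9690/19211 + 5161/2636)/6 = (1/6)*(124690811/50640196) = 124690811/303841176 ≈ 0.41038)
(643*(-39))/w(191, -207) + d/(-2105) = (643*(-39))/((191*(-207))) + (124690811/303841176)/(-2105) = -25077/(-39537) + (124690811/303841176)*(-1/2105) = -25077*(-1/39537) - 124690811/639585675480 = 8359/13179 - 124690811/639585675480 = 1781551120379717/2809699872383640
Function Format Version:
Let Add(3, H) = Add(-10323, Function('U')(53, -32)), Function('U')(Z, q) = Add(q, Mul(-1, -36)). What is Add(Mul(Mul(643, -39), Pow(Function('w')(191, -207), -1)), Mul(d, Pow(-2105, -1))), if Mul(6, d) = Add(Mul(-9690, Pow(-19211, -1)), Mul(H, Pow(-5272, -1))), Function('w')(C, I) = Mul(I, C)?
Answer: Rational(1781551120379717, 2809699872383640) ≈ 0.63407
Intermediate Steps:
Function('U')(Z, q) = Add(36, q) (Function('U')(Z, q) = Add(q, 36) = Add(36, q))
Function('w')(C, I) = Mul(C, I)
H = -10322 (H = Add(-3, Add(-10323, Add(36, -32))) = Add(-3, Add(-10323, 4)) = Add(-3, -10319) = -10322)
d = Rational(124690811, 303841176) (d = Mul(Rational(1, 6), Add(Mul(-9690, Pow(-19211, -1)), Mul(-10322, Pow(-5272, -1)))) = Mul(Rational(1, 6), Add(Mul(-9690, Rational(-1, 19211)), Mul(-10322, Rational(-1, 5272)))) = Mul(Rational(1, 6), Add(Rational(9690, 19211), Rational(5161, 2636))) = Mul(Rational(1, 6), Rational(124690811, 50640196)) = Rational(124690811, 303841176) ≈ 0.41038)
Add(Mul(Mul(643, -39), Pow(Function('w')(191, -207), -1)), Mul(d, Pow(-2105, -1))) = Add(Mul(Mul(643, -39), Pow(Mul(191, -207), -1)), Mul(Rational(124690811, 303841176), Pow(-2105, -1))) = Add(Mul(-25077, Pow(-39537, -1)), Mul(Rational(124690811, 303841176), Rational(-1, 2105))) = Add(Mul(-25077, Rational(-1, 39537)), Rational(-124690811, 639585675480)) = Add(Rational(8359, 13179), Rational(-124690811, 639585675480)) = Rational(1781551120379717, 2809699872383640)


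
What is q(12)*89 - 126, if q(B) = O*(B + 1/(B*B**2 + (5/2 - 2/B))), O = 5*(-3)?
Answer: -83817891/5191 ≈ -16147.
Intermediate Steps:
O = -15
q(B) = -15*B - 15/(5/2 + B**3 - 2/B) (q(B) = -15*(B + 1/(B*B**2 + (5/2 - 2/B))) = -15*(B + 1/(B**3 + (5*(1/2) - 2/B))) = -15*(B + 1/(B**3 + (5/2 - 2/B))) = -15*(B + 1/(5/2 + B**3 - 2/B)) = -15*B - 15/(5/2 + B**3 - 2/B))
q(12)*89 - 126 = (15*12*(2 - 5*12 - 2*12**4)/(-4 + 2*12**4 + 5*12))*89 - 126 = (15*12*(2 - 60 - 2*20736)/(-4 + 2*20736 + 60))*89 - 126 = (15*12*(2 - 60 - 41472)/(-4 + 41472 + 60))*89 - 126 = (15*12*(-41530)/41528)*89 - 126 = (15*12*(1/41528)*(-41530))*89 - 126 = -934425/5191*89 - 126 = -83163825/5191 - 126 = -83817891/5191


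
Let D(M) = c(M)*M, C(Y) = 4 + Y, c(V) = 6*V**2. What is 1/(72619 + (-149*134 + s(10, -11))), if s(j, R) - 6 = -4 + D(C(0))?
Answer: 1/53039 ≈ 1.8854e-5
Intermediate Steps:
D(M) = 6*M**3 (D(M) = (6*M**2)*M = 6*M**3)
s(j, R) = 386 (s(j, R) = 6 + (-4 + 6*(4 + 0)**3) = 6 + (-4 + 6*4**3) = 6 + (-4 + 6*64) = 6 + (-4 + 384) = 6 + 380 = 386)
1/(72619 + (-149*134 + s(10, -11))) = 1/(72619 + (-149*134 + 386)) = 1/(72619 + (-19966 + 386)) = 1/(72619 - 19580) = 1/53039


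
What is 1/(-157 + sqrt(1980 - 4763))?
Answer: -157/27432 - 11*I*sqrt(23)/27432 ≈ -0.0057232 - 0.0019231*I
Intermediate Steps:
1/(-157 + sqrt(1980 - 4763)) = 1/(-157 + sqrt(-2783)) = 1/(-157 + 11*I*sqrt(23))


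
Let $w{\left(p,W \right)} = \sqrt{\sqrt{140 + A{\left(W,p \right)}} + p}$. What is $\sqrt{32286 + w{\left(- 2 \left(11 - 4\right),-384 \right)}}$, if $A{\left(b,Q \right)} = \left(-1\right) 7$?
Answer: $\sqrt{32286 + \sqrt{-14 + \sqrt{133}}} \approx 179.68 + 0.0044 i$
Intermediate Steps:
$A{\left(b,Q \right)} = -7$
$w{\left(p,W \right)} = \sqrt{p + \sqrt{133}}$ ($w{\left(p,W \right)} = \sqrt{\sqrt{140 - 7} + p} = \sqrt{\sqrt{133} + p} = \sqrt{p + \sqrt{133}}$)
$\sqrt{32286 + w{\left(- 2 \left(11 - 4\right),-384 \right)}} = \sqrt{32286 + \sqrt{- 2 \left(11 - 4\right) + \sqrt{133}}} = \sqrt{32286 + \sqrt{\left(-2\right) 7 + \sqrt{133}}} = \sqrt{32286 + \sqrt{-14 + \sqrt{133}}}$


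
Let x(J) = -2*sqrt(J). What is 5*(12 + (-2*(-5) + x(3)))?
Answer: 110 - 10*sqrt(3) ≈ 92.679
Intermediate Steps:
5*(12 + (-2*(-5) + x(3))) = 5*(12 + (-2*(-5) - 2*sqrt(3))) = 5*(12 + (10 - 2*sqrt(3))) = 5*(22 - 2*sqrt(3)) = 110 - 10*sqrt(3)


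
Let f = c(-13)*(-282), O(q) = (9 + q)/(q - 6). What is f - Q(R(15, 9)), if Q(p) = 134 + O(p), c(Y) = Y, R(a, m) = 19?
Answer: 45888/13 ≈ 3529.8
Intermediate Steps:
O(q) = (9 + q)/(-6 + q)
f = 3666 (f = -13*(-282) = 3666)
Q(p) = 134 + (9 + p)/(-6 + p)
f - Q(R(15, 9)) = 3666 - 15*(-53 + 9*19)/(-6 + 19) = 3666 - 15*(-53 + 171)/13 = 3666 - 15*118/13 = 3666 - 1*1770/13 = 3666 - 1770/13 = 45888/13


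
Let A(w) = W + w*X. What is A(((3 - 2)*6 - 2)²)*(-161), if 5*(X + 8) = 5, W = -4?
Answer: 18676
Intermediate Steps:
X = -7 (X = -8 + (⅕)*5 = -8 + 1 = -7)
A(w) = -4 - 7*w (A(w) = -4 + w*(-7) = -4 - 7*w)
A(((3 - 2)*6 - 2)²)*(-161) = (-4 - 7*((3 - 2)*6 - 2)²)*(-161) = (-4 - 7*(1*6 - 2)²)*(-161) = (-4 - 7*(6 - 2)²)*(-161) = (-4 - 7*4²)*(-161) = (-4 - 7*16)*(-161) = (-4 - 112)*(-161) = -116*(-161) = 18676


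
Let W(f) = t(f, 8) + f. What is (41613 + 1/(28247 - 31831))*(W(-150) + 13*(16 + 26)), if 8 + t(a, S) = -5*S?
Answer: 12975266217/896 ≈ 1.4481e+7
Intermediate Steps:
t(a, S) = -8 - 5*S
W(f) = -48 + f (W(f) = (-8 - 5*8) + f = (-8 - 40) + f = -48 + f)
(41613 + 1/(28247 - 31831))*(W(-150) + 13*(16 + 26)) = (41613 + 1/(28247 - 31831))*((-48 - 150) + 13*(16 + 26)) = (41613 + 1/(-3584))*(-198 + 13*42) = (41613 - 1/3584)*(-198 + 546) = (149140991/3584)*348 = 12975266217/896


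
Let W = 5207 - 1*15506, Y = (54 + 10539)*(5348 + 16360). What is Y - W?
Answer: 229963143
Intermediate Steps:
Y = 229952844 (Y = 10593*21708 = 229952844)
W = -10299 (W = 5207 - 15506 = -10299)
Y - W = 229952844 - 1*(-10299) = 229952844 + 10299 = 229963143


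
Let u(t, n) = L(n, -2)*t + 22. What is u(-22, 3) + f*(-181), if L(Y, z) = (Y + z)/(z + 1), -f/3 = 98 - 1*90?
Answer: 4388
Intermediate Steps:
f = -24 (f = -3*(98 - 1*90) = -3*(98 - 90) = -3*8 = -24)
L(Y, z) = (Y + z)/(1 + z)
u(t, n) = 22 + t*(2 - n) (u(t, n) = ((n - 2)/(1 - 2))*t + 22 = ((-2 + n)/(-1))*t + 22 = (-(-2 + n))*t + 22 = (2 - n)*t + 22 = t*(2 - n) + 22 = 22 + t*(2 - n))
u(-22, 3) + f*(-181) = (22 - 22*(2 - 1*3)) - 24*(-181) = (22 - 22*(2 - 3)) + 4344 = (22 - 22*(-1)) + 4344 = (22 + 22) + 4344 = 44 + 4344 = 4388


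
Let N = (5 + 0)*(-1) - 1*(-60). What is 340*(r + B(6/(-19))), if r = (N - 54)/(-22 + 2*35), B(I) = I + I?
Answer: -47345/228 ≈ -207.65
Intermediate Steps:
B(I) = 2*I
N = 55 (N = 5*(-1) + 60 = -5 + 60 = 55)
r = 1/48 (r = (55 - 54)/(-22 + 2*35) = 1/(-22 + 70) = 1/48 ≈ 0.020833)
340*(r + B(6/(-19))) = 340*(1/48 + 2*(6/(-19))) = 340*(1/48 + 2*(6*(-1/19))) = 340*(1/48 + 2*(-6/19)) = 340*(1/48 - 12/19) = 340*(-557/912) = -47345/228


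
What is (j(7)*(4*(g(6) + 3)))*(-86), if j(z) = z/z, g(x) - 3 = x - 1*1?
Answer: -3784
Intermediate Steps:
g(x) = 2 + x (g(x) = 3 + (x - 1*1) = 3 + (x - 1) = 3 + (-1 + x) = 2 + x)
j(z) = 1
(j(7)*(4*(g(6) + 3)))*(-86) = (1*(4*((2 + 6) + 3)))*(-86) = (1*(4*(8 + 3)))*(-86) = (1*(4*11))*(-86) = (1*44)*(-86) = 44*(-86) = -3784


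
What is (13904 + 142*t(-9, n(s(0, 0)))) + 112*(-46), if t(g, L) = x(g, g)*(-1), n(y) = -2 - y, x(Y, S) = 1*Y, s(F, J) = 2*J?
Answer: 10030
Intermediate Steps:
x(Y, S) = Y
t(g, L) = -g (t(g, L) = g*(-1) = -g)
(13904 + 142*t(-9, n(s(0, 0)))) + 112*(-46) = (13904 + 142*(-1*(-9))) + 112*(-46) = (13904 + 142*9) - 5152 = (13904 + 1278) - 5152 = 15182 - 5152 = 10030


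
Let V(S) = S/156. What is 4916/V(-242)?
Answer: -383448/121 ≈ -3169.0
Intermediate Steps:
V(S) = S/156 (V(S) = S*(1/156) = S/156)
4916/V(-242) = 4916/(((1/156)*(-242))) = 4916/(-121/78) = 4916*(-78/121) = -383448/121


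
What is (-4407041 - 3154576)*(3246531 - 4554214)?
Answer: 9888198003411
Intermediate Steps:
(-4407041 - 3154576)*(3246531 - 4554214) = -7561617*(-1307683) = 9888198003411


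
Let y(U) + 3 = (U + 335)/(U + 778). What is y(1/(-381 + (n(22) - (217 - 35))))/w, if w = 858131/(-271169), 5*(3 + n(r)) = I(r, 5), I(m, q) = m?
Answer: 1522120949758/1874689287089 ≈ 0.81193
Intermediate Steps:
n(r) = -3 + r/5
w = -858131/271169 (w = 858131*(-1/271169) = -858131/271169 ≈ -3.1646)
y(U) = -3 + (335 + U)/(778 + U) (y(U) = -3 + (U + 335)/(U + 778) = -3 + (335 + U)/(778 + U))
y(1/(-381 + (n(22) - (217 - 35))))/w = ((-1999 - 2/(-381 + ((-3 + (1/5)*22) - (217 - 35))))/(778 + 1/(-381 + ((-3 + (1/5)*22) - (217 - 35)))))/(-858131/271169) = ((-1999 - 2/(-381 + ((-3 + 22/5) - 1*182)))/(778 + 1/(-381 + ((-3 + 22/5) - 1*182))))*(-271169/858131) = ((-1999 - 2/(-381 + (7/5 - 182)))/(778 + 1/(-381 + (7/5 - 182))))*(-271169/858131) = ((-1999 - 2/(-381 - 903/5))/(778 + 1/(-381 - 903/5)))*(-271169/858131) = ((-1999 - 2/(-2808/5))/(778 + 1/(-2808/5)))*(-271169/858131) = ((-1999 - 2*(-5/2808))/(778 - 5/2808))*(-271169/858131) = ((-1999 + 5/1404)/(2184619/2808))*(-271169/858131) = ((2808/2184619)*(-2806591/1404))*(-271169/858131) = -5613182/2184619*(-271169/858131) = 1522120949758/1874689287089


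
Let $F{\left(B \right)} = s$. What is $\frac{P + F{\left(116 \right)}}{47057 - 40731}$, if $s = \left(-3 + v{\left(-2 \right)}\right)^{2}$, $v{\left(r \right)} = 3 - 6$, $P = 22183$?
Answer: $\frac{22219}{6326} \approx 3.5123$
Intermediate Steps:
$v{\left(r \right)} = -3$ ($v{\left(r \right)} = 3 - 6 = -3$)
$s = 36$ ($s = \left(-3 - 3\right)^{2} = \left(-6\right)^{2} = 36$)
$F{\left(B \right)} = 36$
$\frac{P + F{\left(116 \right)}}{47057 - 40731} = \frac{22183 + 36}{47057 - 40731} = \frac{22219}{6326}$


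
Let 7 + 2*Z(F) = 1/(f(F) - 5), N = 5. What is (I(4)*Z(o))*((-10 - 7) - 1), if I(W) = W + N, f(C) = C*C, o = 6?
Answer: 17496/31 ≈ 564.39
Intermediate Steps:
f(C) = C²
I(W) = 5 + W (I(W) = W + 5 = 5 + W)
Z(F) = -7/2 + 1/(2*(-5 + F²)) (Z(F) = -7/2 + 1/(2*(F² - 5)) = -7/2 + 1/(2*(-5 + F²)))
(I(4)*Z(o))*((-10 - 7) - 1) = ((5 + 4)*((36 - 7*6²)/(2*(-5 + 6²))))*((-10 - 7) - 1) = (9*((36 - 7*36)/(2*(-5 + 36))))*(-17 - 1) = (9*((½)*(36 - 252)/31))*(-18) = (9*((½)*(1/31)*(-216)))*(-18) = (9*(-108/31))*(-18) = -972/31*(-18) = 17496/31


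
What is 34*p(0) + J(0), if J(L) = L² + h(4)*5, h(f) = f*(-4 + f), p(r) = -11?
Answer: -374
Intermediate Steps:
J(L) = L² (J(L) = L² + (4*(-4 + 4))*5 = L² + (4*0)*5 = L² + 0*5 = L² + 0 = L²)
34*p(0) + J(0) = 34*(-11) + 0² = -374 + 0 = -374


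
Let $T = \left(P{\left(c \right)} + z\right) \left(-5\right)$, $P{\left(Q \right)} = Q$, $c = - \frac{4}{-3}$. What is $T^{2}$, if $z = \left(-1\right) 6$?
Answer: $\frac{4900}{9} \approx 544.44$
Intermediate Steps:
$c = \frac{4}{3}$ ($c = \left(-4\right) \left(- \frac{1}{3}\right) = \frac{4}{3} \approx 1.3333$)
$z = -6$
$T = \frac{70}{3}$ ($T = \left(\frac{4}{3} - 6\right) \left(-5\right) = \left(- \frac{14}{3}\right) \left(-5\right) = \frac{70}{3} \approx 23.333$)
$T^{2} = \left(\frac{70}{3}\right)^{2} = \frac{4900}{9}$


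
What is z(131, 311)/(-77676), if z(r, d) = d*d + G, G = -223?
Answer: -16083/12946 ≈ -1.2423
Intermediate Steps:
z(r, d) = -223 + d² (z(r, d) = d*d - 223 = d² - 223 = -223 + d²)
z(131, 311)/(-77676) = (-223 + 311²)/(-77676) = (-223 + 96721)*(-1/77676) = 96498*(-1/77676) = -16083/12946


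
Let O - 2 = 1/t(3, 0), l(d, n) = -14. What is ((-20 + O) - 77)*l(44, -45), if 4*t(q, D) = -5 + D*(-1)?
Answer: 6706/5 ≈ 1341.2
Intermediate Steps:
t(q, D) = -5/4 - D/4 (t(q, D) = (-5 + D*(-1))/4 = (-5 - D)/4 = -5/4 - D/4)
O = 6/5 (O = 2 + 1/(-5/4 - ¼*0) = 2 + 1/(-5/4 + 0) = 2 + 1/(-5/4) = 2 - ⅘ = 6/5 ≈ 1.2000)
((-20 + O) - 77)*l(44, -45) = ((-20 + 6/5) - 77)*(-14) = (-94/5 - 77)*(-14) = -479/5*(-14) = 6706/5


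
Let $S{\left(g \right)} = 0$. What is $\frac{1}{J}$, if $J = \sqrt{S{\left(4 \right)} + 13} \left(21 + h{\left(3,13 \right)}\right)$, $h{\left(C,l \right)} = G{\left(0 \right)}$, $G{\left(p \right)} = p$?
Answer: $\frac{\sqrt{13}}{273} \approx 0.013207$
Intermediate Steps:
$h{\left(C,l \right)} = 0$
$J = 21 \sqrt{13}$ ($J = \sqrt{0 + 13} \left(21 + 0\right) = \sqrt{13} \cdot 21 = 21 \sqrt{13} \approx 75.717$)
$\frac{1}{J} = \frac{1}{21 \sqrt{13}} = \frac{\sqrt{13}}{273}$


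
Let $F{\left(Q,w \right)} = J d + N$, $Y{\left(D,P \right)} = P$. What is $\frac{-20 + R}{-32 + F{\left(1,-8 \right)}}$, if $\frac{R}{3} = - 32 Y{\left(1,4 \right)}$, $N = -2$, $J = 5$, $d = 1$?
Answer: $\frac{404}{29} \approx 13.931$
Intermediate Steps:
$F{\left(Q,w \right)} = 3$ ($F{\left(Q,w \right)} = 5 \cdot 1 - 2 = 5 - 2 = 3$)
$R = -384$ ($R = 3 \left(\left(-32\right) 4\right) = 3 \left(-128\right) = -384$)
$\frac{-20 + R}{-32 + F{\left(1,-8 \right)}} = \frac{-20 - 384}{-32 + 3} = - \frac{404}{-29} = \left(-404\right) \left(- \frac{1}{29}\right) = \frac{404}{29}$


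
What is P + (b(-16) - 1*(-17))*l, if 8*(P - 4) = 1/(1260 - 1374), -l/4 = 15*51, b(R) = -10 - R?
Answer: -64182913/912 ≈ -70376.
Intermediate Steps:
l = -3060 (l = -60*51 = -4*765 = -3060)
P = 3647/912 (P = 4 + 1/(8*(1260 - 1374)) = 4 + (⅛)/(-114) = 4 + (⅛)*(-1/114) = 4 - 1/912 = 3647/912 ≈ 3.9989)
P + (b(-16) - 1*(-17))*l = 3647/912 + ((-10 - 1*(-16)) - 1*(-17))*(-3060) = 3647/912 + ((-10 + 16) + 17)*(-3060) = 3647/912 + (6 + 17)*(-3060) = 3647/912 + 23*(-3060) = 3647/912 - 70380 = -64182913/912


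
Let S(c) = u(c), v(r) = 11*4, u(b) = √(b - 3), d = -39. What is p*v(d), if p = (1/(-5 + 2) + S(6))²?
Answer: 1232/9 - 88*√3/3 ≈ 86.082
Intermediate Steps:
u(b) = √(-3 + b)
v(r) = 44
S(c) = √(-3 + c)
p = (-⅓ + √3)² (p = (1/(-5 + 2) + √(-3 + 6))² = (1/(-3) + √3)² = (-⅓ + √3)² ≈ 1.9564)
p*v(d) = (28/9 - 2*√3/3)*44 = 1232/9 - 88*√3/3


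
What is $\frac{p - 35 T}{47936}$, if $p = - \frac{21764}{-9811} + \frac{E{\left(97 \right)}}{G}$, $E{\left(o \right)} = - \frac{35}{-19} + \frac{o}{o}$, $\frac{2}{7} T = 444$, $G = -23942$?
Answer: $- \frac{121366451405071}{106969286535104} \approx -1.1346$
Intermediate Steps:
$T = 1554$ ($T = \frac{7}{2} \cdot 444 = 1554$)
$E{\left(o \right)} = \frac{54}{19}$ ($E{\left(o \right)} = \left(-35\right) \left(- \frac{1}{19}\right) + 1 = \frac{35}{19} + 1 = \frac{54}{19}$)
$p = \frac{4949935139}{2231502139}$ ($p = - \frac{21764}{-9811} + \frac{54}{19 \left(-23942\right)} = \left(-21764\right) \left(- \frac{1}{9811}\right) + \frac{54}{19} \left(- \frac{1}{23942}\right) = \frac{21764}{9811} - \frac{27}{227449} = \frac{4949935139}{2231502139} \approx 2.2182$)
$\frac{p - 35 T}{47936} = \frac{\frac{4949935139}{2231502139} - 35 \cdot 1554}{47936} = \left(\frac{4949935139}{2231502139} - 54390\right) \frac{1}{47936} = \left(- \frac{121366451405071}{2231502139}\right) \frac{1}{47936} = - \frac{121366451405071}{106969286535104}$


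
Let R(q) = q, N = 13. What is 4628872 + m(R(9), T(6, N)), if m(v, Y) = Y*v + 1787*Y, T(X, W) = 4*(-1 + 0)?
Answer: 4621688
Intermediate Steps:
T(X, W) = -4 (T(X, W) = 4*(-1) = -4)
m(v, Y) = 1787*Y + Y*v
4628872 + m(R(9), T(6, N)) = 4628872 - 4*(1787 + 9) = 4628872 - 4*1796 = 4628872 - 7184 = 4621688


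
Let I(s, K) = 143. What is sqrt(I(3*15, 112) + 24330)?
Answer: sqrt(24473) ≈ 156.44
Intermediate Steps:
sqrt(I(3*15, 112) + 24330) = sqrt(143 + 24330) = sqrt(24473)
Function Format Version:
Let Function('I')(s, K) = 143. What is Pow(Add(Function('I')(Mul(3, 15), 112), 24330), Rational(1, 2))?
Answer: Pow(24473, Rational(1, 2)) ≈ 156.44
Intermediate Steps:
Pow(Add(Function('I')(Mul(3, 15), 112), 24330), Rational(1, 2)) = Pow(Add(143, 24330), Rational(1, 2)) = Pow(24473, Rational(1, 2))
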